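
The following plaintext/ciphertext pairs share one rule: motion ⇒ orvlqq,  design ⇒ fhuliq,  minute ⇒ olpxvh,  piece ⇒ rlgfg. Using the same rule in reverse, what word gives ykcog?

whale

It's a Vigenère-style cipher with numeric key [2,3]: position i shifts by key[i mod 2].
Decoding ykcog: y−2=w, k−3=h, c−2=a, o−3=l, g−2=e.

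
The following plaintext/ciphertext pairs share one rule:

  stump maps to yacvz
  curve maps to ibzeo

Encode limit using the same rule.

Each letter shifts forward by (position + 6), i.e. 6, 7, 8, … — the shift grows by one for each successive letter.
Applying it to limit: l+6=r, i+7=p, m+8=u, i+9=r, t+10=d.

rpurd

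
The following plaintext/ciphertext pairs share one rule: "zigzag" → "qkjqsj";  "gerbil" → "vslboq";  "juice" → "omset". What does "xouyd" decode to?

token

The output letters match the input read backwards, each shifted +10: zigzag reversed is gazgiz. Two steps: reverse the string, then apply a Caesar shift of +10.
Reversing it on xouyd: shift back: x−10=n, o−10=e, u−10=k, y−10=o, d−10=t → nekot; then reverse → token.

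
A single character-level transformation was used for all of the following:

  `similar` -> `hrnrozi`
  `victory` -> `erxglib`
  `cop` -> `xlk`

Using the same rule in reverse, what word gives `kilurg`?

Each pair mirrors across the alphabet (s↔h, i↔r, m↔n): positions sum to 25. Letters are reflected about the middle of the alphabet (position → 25−position): Atbash.
Reversing it on kilurg: k↔p, i↔r, l↔o, u↔f, r↔i, g↔t.

profit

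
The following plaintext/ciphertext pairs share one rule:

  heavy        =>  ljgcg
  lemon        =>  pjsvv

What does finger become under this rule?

Each letter shifts forward by (position + 4), i.e. 4, 5, 6, … — the shift grows by one for each successive letter.
Applying it to finger: f+4=j, i+5=n, n+6=t, g+7=n, e+8=m, r+9=a.

jntnma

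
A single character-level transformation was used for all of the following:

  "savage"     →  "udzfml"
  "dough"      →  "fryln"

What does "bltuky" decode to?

In savage: s→u is +2, a→d is +3, v→z is +4, a→f is +5 — the shift increases by 1 each position. Letter i (0-indexed) is shifted by i+2, so successive shifts are 2, 3, 4, ….
Decoding bltuky: b−2=z, l−3=i, t−4=p, u−5=p, k−6=e, y−7=r.

zipper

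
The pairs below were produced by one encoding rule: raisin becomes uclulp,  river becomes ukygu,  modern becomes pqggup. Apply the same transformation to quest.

twhuw

A repeating key of period 2 is used — shifts +3, +2 over and over.
On quest: q+3=t, u+2=w, e+3=h, s+2=u, t+3=w.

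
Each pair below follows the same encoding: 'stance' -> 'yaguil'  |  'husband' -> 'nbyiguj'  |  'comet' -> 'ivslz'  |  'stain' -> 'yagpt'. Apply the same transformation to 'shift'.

Shifts by position in stance: pos 0: s→y (+6), pos 1: t→a (+7), pos 2: a→g (+6), pos 3: n→u (+7) — repeating every 2. A repeating key of period 2 is used — shifts +6, +7 over and over.
On shift: s+6=y, h+7=o, i+6=o, f+7=m, t+6=z.

yoomz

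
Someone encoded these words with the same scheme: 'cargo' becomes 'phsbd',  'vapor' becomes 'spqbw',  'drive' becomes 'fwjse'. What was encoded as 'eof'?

Read the word backwards and shift each letter +1.
Undoing it on eof: shift back: e−1=d, o−1=n, f−1=e → dne; then reverse → end.

end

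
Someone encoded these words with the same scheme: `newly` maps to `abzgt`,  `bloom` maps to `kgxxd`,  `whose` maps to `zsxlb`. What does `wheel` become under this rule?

zsbbg

n(13)→a(0) and e(4)→b(1) fit y≡23x+13 (mod 26); the inverse of 23 mod 26 is 17. Each letter's alphabet position (a=0..z=25) is mapped through 23·x+13 mod 26 — an affine cipher.
On wheel: w(22)→23·22+13≡25=z; h(7)→23·7+13≡18=s; e(4)→23·4+13≡1=b; e(4)→23·4+13≡1=b; l(11)→23·11+13≡6=g (all mod 26).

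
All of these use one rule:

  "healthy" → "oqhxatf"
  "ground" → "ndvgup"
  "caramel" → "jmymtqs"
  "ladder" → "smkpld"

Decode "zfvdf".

story

Shifts by position in healthy: pos 0: h→o (+7), pos 1: e→q (+12), pos 2: a→h (+7), pos 3: l→x (+12) — repeating every 2. A repeating key of period 2 is used — shifts +7, +12 over and over.
Reversing it on zfvdf: z−7=s, f−12=t, v−7=o, d−12=r, f−7=y.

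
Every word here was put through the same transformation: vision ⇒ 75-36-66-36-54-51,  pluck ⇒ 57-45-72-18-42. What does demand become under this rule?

21-24-48-12-51-21

v(#22)→75 and i(#9)→36: differences scale by 3, so n = 3·pos + 9. With a=1..z=26, the number is 3·pos + 9.
On demand: d=4→21, e=5→24, m=13→48, a=1→12, n=14→51, d=4→21.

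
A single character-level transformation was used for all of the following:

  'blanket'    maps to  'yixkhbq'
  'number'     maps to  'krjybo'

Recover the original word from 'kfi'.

Each letter is shifted forward by 23 in the alphabet (a Caesar shift of +23).
Decoding kfi: k−23=n, f−23=i, i−23=l.

nil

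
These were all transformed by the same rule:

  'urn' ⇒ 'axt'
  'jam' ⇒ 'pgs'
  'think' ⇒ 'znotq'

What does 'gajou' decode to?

This is a Caesar cipher with shift 6.
Decoding gajou: g−6=a, a−6=u, j−6=d, o−6=i, u−6=o.

audio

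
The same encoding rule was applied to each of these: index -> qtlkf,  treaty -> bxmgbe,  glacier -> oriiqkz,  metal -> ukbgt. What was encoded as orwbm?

glove

Shifts by position in index: pos 0: i→q (+8), pos 1: n→t (+6), pos 2: d→l (+8), pos 3: e→k (+6) — repeating every 2. The shifts repeat in a cycle of length 2: positions 0,1,… shift by +8, +6, then the pattern repeats.
Reversing it on orwbm: o−8=g, r−6=l, w−8=o, b−6=v, m−8=e.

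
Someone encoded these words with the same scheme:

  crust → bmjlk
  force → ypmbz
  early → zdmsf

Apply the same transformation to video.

ivazp

c(2)→b(1) and r(17)→m(12) fit y≡25x+3 (mod 26); the inverse of 25 mod 26 is 25. Each letter's alphabet position (a=0..z=25) is mapped through 25·x+3 mod 26 — an affine cipher.
For video: v(21)→25·21+3≡8=i; i(8)→25·8+3≡21=v; d(3)→25·3+3≡0=a; e(4)→25·4+3≡25=z; o(14)→25·14+3≡15=p (all mod 26).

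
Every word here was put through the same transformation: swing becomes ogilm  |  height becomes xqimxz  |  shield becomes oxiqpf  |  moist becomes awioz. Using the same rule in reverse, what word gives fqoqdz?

desert

s(18)→o(14) and w(22)→g(6) fit y≡11x+24 (mod 26); the inverse of 11 mod 26 is 19. This is an affine cipher: with a=0,…,z=25, each position x becomes (11x+24) mod 26.
Reversing it on fqoqdz: f(5)→19·(5−24)≡3=d; q(16)→19·(16−24)≡4=e; o(14)→19·(14−24)≡18=s; q(16)→19·(16−24)≡4=e; d(3)→19·(3−24)≡17=r; z(25)→19·(25−24)≡19=t (all mod 26).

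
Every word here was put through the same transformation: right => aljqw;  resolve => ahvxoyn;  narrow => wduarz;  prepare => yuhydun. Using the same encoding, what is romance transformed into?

Shifts by position in right: pos 0: r→a (+9), pos 1: i→l (+3), pos 2: g→j (+3), pos 3: h→q (+9), pos 4: t→w (+3) — repeating every 3. It's a Vigenère-style cipher with numeric key [9,3,3]: position i shifts by key[i mod 3].
On romance: r+9=a, o+3=r, m+3=p, a+9=j, n+3=q, c+3=f, e+9=n.

arpjqfn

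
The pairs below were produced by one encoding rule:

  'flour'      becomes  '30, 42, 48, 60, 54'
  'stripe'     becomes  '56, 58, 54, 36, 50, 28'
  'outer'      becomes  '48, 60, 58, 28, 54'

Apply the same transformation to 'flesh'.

30, 42, 28, 56, 34

f(#6)→30 and l(#12)→42: differences scale by 2, so n = 2·pos + 18. Each letter becomes 2×(its alphabet position, a=1..z=26) + 18.
Applying it to flesh: f=6→30, l=12→42, e=5→28, s=19→56, h=8→34.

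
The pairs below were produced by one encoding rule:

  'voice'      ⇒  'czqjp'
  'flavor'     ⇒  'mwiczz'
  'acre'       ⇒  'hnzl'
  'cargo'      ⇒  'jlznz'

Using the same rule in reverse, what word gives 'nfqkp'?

guide

Shifts by position in voice: pos 0: v→c (+7), pos 1: o→z (+11), pos 2: i→q (+8), pos 3: c→j (+7), pos 4: e→p (+11) — repeating every 3. The shifts repeat in a cycle of length 3: positions 0,1,… shift by +7, +11, +8, then the pattern repeats.
Undoing it on nfqkp: n−7=g, f−11=u, q−8=i, k−7=d, p−11=e.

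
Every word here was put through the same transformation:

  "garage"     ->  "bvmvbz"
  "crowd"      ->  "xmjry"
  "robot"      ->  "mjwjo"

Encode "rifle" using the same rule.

mdagz

Compare letters: g→b is +21, a→v is +21, r→m is +21 — a constant shift. This is a Caesar cipher with shift 21.
Applying it to rifle: r+21=m, i+21=d, f+21=a, l+21=g, e+21=z.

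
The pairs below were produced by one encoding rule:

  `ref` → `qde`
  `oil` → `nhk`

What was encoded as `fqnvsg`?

growth

Each letter is shifted forward by 25 in the alphabet (a Caesar shift of +25).
Undoing it on fqnvsg: f−25=g, q−25=r, n−25=o, v−25=w, s−25=t, g−25=h.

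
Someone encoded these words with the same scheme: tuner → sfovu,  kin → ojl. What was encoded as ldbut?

stack

The output letters match the input read backwards, each shifted +1: tuner reversed is renut. Two steps: reverse the string, then apply a Caesar shift of +1.
Decoding ldbut: shift back: l−1=k, d−1=c, b−1=a, u−1=t, t−1=s → kcats; then reverse → stack.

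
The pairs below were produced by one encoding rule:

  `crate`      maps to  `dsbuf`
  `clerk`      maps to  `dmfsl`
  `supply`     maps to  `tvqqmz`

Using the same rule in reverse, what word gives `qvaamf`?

puzzle

Compare letters: c→d is +1, r→s is +1, a→b is +1 — a constant shift. Each letter is shifted forward by 1 in the alphabet (a Caesar shift of +1).
Reversing it on qvaamf: q−1=p, v−1=u, a−1=z, a−1=z, m−1=l, f−1=e.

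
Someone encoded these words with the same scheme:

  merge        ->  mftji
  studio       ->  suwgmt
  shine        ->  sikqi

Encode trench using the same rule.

In merge: m→m is +0, e→f is +1, r→t is +2, g→j is +3 — the shift increases by 1 each position. The shift increases by 1 at each position, starting from +0: 0, 1, 2, ….
For trench: t+0=t, r+1=s, e+2=g, n+3=q, c+4=g, h+5=m.

tsgqgm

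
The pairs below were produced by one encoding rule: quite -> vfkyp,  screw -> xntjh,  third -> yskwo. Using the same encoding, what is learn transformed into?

Shifts by position in quite: pos 0: q→v (+5), pos 1: u→f (+11), pos 2: i→k (+2), pos 3: t→y (+5), pos 4: e→p (+11) — repeating every 3. A repeating key of period 3 is used — shifts +5, +11, +2 over and over.
For learn: l+5=q, e+11=p, a+2=c, r+5=w, n+11=y.

qpcwy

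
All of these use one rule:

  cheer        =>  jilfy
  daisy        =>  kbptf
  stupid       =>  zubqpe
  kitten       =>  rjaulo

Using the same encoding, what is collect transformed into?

jpsmlda

Shifts by position in cheer: pos 0: c→j (+7), pos 1: h→i (+1), pos 2: e→l (+7), pos 3: e→f (+1) — repeating every 2. It's a Vigenère-style cipher with numeric key [7,1]: position i shifts by key[i mod 2].
Applying it to collect: c+7=j, o+1=p, l+7=s, l+1=m, e+7=l, c+1=d, t+7=a.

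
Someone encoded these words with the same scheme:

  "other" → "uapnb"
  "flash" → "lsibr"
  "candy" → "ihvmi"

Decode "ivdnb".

Each letter shifts forward by (position + 6), i.e. 6, 7, 8, … — the shift grows by one for each successive letter.
Reversing it on ivdnb: i−6=c, v−7=o, d−8=v, n−9=e, b−10=r.

cover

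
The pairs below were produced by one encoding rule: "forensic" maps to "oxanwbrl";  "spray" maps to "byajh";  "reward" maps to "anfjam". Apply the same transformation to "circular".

Compare letters: f→o is +9, o→x is +9, r→a is +9 — a constant shift. Every letter moves 9 places later in the alphabet, wrapping around z→a.
For circular: c+9=l, i+9=r, r+9=a, c+9=l, u+9=d, l+9=u, a+9=j, r+9=a.

lralduja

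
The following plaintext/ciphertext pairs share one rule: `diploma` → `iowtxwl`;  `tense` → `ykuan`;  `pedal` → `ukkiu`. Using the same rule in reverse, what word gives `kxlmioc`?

In diploma: d→i is +5, i→o is +6, p→w is +7, l→t is +8 — the shift increases by 1 each position. Each letter shifts forward by (position + 5), i.e. 5, 6, 7, … — the shift grows by one for each successive letter.
Decoding kxlmioc: k−5=f, x−6=r, l−7=e, m−8=e, i−9=z, o−10=e, c−11=r.

freezer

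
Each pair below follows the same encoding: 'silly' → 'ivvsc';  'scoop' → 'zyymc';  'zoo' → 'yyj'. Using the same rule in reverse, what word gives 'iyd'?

Read the word backwards and shift each letter +10.
Reversing it on iyd: shift back: i−10=y, y−10=o, d−10=t → yot; then reverse → toy.

toy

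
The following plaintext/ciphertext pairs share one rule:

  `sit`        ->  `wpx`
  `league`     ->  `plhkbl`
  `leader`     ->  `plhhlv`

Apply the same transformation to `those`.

xlvwl

The rule splits by letter class: vowels +7, consonants +4.
On those: t(cons)+4=x, h(cons)+4=l, o(vowel)+7=v, s(cons)+4=w, e(vowel)+7=l.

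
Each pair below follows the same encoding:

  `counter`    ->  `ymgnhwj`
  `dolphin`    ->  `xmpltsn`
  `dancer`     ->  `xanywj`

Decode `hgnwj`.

c(2)→y(24) and o(14)→m(12) fit y≡25x+0 (mod 26); the inverse of 25 mod 26 is 25. Each letter's alphabet position (a=0..z=25) is mapped through 25·x+0 mod 26 — an affine cipher.
Decoding hgnwj: h(7)→25·(7−0)≡19=t; g(6)→25·(6−0)≡20=u; n(13)→25·(13−0)≡13=n; w(22)→25·(22−0)≡4=e; j(9)→25·(9−0)≡17=r (all mod 26).

tuner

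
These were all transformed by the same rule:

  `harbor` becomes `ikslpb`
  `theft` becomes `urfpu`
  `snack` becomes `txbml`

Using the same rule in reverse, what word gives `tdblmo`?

Shifts by position in harbor: pos 0: h→i (+1), pos 1: a→k (+10), pos 2: r→s (+1), pos 3: b→l (+10) — repeating every 2. The shifts repeat in a cycle of length 2: positions 0,1,… shift by +1, +10, then the pattern repeats.
Decoding tdblmo: t−1=s, d−10=t, b−1=a, l−10=b, m−1=l, o−10=e.

stable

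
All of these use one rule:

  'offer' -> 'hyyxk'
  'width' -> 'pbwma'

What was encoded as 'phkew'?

world

Compare letters: o→h is +19, f→y is +19, f→y is +19 — a constant shift. Each letter is shifted forward by 19 in the alphabet (a Caesar shift of +19).
Decoding phkew: p−19=w, h−19=o, k−19=r, e−19=l, w−19=d.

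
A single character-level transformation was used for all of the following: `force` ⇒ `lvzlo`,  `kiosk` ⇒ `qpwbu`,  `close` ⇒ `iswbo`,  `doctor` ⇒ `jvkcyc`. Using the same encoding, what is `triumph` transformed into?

zyqdwat

The shift increases by 1 at each position, starting from +6: 6, 7, 8, ….
On triumph: t+6=z, r+7=y, i+8=q, u+9=d, m+10=w, p+11=a, h+12=t.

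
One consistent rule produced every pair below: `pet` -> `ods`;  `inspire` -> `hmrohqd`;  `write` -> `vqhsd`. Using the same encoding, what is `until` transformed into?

tmshk

Every letter moves 25 places later in the alphabet, wrapping around z→a.
For until: u+25=t, n+25=m, t+25=s, i+25=h, l+25=k.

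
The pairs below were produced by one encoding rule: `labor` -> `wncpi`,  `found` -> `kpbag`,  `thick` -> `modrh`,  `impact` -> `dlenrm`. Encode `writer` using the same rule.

l(11)→w(22) and a(0)→n(13) fit y≡15x+13 (mod 26); the inverse of 15 mod 26 is 7. Treating letters as 0–25, the rule is x ↦ 15x + 13 (mod 26).
Applying it to writer: w(22)→15·22+13≡5=f; r(17)→15·17+13≡8=i; i(8)→15·8+13≡3=d; t(19)→15·19+13≡12=m; e(4)→15·4+13≡21=v; r(17)→15·17+13≡8=i (all mod 26).

fidmvi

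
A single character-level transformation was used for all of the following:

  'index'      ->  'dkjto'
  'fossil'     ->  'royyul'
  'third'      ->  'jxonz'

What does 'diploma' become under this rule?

Two steps: reverse the string, then apply a Caesar shift of +6.
On diploma: reverse → amolpid; then shift: a+6=g, m+6=s, o+6=u, l+6=r, p+6=v, i+6=o, d+6=j.

gsurvoj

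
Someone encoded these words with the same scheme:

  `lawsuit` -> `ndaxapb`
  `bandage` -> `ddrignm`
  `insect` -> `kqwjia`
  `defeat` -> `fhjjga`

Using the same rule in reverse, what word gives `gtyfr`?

equal

In lawsuit: l→n is +2, a→d is +3, w→a is +4, s→x is +5 — the shift increases by 1 each position. Letter i (0-indexed) is shifted by i+2, so successive shifts are 2, 3, 4, ….
Decoding gtyfr: g−2=e, t−3=q, y−4=u, f−5=a, r−6=l.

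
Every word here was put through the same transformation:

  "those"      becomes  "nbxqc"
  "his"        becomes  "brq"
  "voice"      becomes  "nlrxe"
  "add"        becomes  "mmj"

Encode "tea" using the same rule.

jnc

The output letters match the input read backwards, each shifted +9: those reversed is esoht. Read the word backwards and shift each letter +9.
For tea: reverse → aet; then shift: a+9=j, e+9=n, t+9=c.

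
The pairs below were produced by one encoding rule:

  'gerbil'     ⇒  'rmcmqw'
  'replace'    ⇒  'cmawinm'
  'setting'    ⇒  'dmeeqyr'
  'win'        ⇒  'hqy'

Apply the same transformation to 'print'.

acqye

The shift depends on letter class: consonant g→r is +11, but vowel e→m is +8. Vowels shift forward by 8 and consonants shift forward by 11.
Applying it to print: p(cons)+11=a, r(cons)+11=c, i(vowel)+8=q, n(cons)+11=y, t(cons)+11=e.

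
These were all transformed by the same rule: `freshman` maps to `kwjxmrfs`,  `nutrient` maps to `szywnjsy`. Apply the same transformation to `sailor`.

xfnqtw

Compare letters: f→k is +5, r→w is +5, e→j is +5 — a constant shift. This is a Caesar cipher with shift 5.
For sailor: s+5=x, a+5=f, i+5=n, l+5=q, o+5=t, r+5=w.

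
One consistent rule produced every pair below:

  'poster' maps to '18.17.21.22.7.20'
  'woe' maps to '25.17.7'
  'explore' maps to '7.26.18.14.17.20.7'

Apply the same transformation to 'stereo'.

21.22.7.20.7.17

p is letter #16 and maps to 18: an offset of 2. Letters become their 1-based position plus 2 (so a→3, b→4, …).
For stereo: s=19→21, t=20→22, e=5→7, r=18→20, e=5→7, o=15→17.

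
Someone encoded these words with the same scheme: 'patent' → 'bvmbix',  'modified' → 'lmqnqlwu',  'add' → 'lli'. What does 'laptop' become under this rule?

Read the word backwards and shift each letter +8.
Applying it to laptop: reverse → potpal; then shift: p+8=x, o+8=w, t+8=b, p+8=x, a+8=i, l+8=t.

xwbxit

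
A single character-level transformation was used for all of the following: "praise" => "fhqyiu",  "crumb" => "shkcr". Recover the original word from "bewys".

logic

Compare letters: p→f is +16, r→h is +16, a→q is +16 — a constant shift. Every letter moves 16 places later in the alphabet, wrapping around z→a.
Decoding bewys: b−16=l, e−16=o, w−16=g, y−16=i, s−16=c.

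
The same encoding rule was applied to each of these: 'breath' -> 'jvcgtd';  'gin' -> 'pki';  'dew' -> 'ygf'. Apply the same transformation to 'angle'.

The output letters match the input read backwards, each shifted +2: breath reversed is htaerb. Read the word backwards and shift each letter +2.
Applying it to angle: reverse → elgna; then shift: e+2=g, l+2=n, g+2=i, n+2=p, a+2=c.

gnipc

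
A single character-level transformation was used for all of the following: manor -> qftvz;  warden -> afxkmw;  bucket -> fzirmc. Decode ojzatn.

Each letter shifts forward by (position + 4), i.e. 4, 5, 6, … — the shift grows by one for each successive letter.
Undoing it on ojzatn: o−4=k, j−5=e, z−6=t, a−7=t, t−8=l, n−9=e.

kettle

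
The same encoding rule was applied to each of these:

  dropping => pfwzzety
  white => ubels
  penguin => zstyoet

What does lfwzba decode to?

trophy

d(3)→p(15) and r(17)→f(5) fit y≡3x+6 (mod 26); the inverse of 3 mod 26 is 9. Treating letters as 0–25, the rule is x ↦ 3x + 6 (mod 26).
Reversing it on lfwzba: l(11)→9·(11−6)≡19=t; f(5)→9·(5−6)≡17=r; w(22)→9·(22−6)≡14=o; z(25)→9·(25−6)≡15=p; b(1)→9·(1−6)≡7=h; a(0)→9·(0−6)≡24=y (all mod 26).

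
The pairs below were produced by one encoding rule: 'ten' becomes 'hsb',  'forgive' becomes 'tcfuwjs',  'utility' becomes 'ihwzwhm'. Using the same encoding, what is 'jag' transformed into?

xou

Compare letters: t→h is +14, e→s is +14, n→b is +14 — a constant shift. Each letter is shifted forward by 14 in the alphabet (a Caesar shift of +14).
Applying it to jag: j+14=x, a+14=o, g+14=u.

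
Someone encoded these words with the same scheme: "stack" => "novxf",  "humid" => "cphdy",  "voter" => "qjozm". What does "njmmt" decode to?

Compare letters: s→n is +21, t→o is +21, a→v is +21 — a constant shift. Every letter moves 21 places later in the alphabet, wrapping around z→a.
Decoding njmmt: n−21=s, j−21=o, m−21=r, m−21=r, t−21=y.

sorry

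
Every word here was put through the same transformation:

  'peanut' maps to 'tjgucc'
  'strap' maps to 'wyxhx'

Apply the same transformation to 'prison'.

Letter i (0-indexed) is shifted by i+4, so successive shifts are 4, 5, 6, ….
Applying it to prison: p+4=t, r+5=w, i+6=o, s+7=z, o+8=w, n+9=w.

twozww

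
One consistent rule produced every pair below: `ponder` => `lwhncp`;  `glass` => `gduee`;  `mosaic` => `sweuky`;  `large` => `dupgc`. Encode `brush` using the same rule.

jpiev

p(15)→l(11) and o(14)→w(22) fit y≡15x+20 (mod 26); the inverse of 15 mod 26 is 7. Each letter's alphabet position (a=0..z=25) is mapped through 15·x+20 mod 26 — an affine cipher.
Applying it to brush: b(1)→15·1+20≡9=j; r(17)→15·17+20≡15=p; u(20)→15·20+20≡8=i; s(18)→15·18+20≡4=e; h(7)→15·7+20≡21=v (all mod 26).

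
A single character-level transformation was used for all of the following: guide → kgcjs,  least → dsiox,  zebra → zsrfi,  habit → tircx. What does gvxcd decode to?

until

g(6)→k(10) and u(20)→g(6) fit y≡9x+8 (mod 26); the inverse of 9 mod 26 is 3. Treating letters as 0–25, the rule is x ↦ 9x + 8 (mod 26).
Reversing it on gvxcd: g(6)→3·(6−8)≡20=u; v(21)→3·(21−8)≡13=n; x(23)→3·(23−8)≡19=t; c(2)→3·(2−8)≡8=i; d(3)→3·(3−8)≡11=l (all mod 26).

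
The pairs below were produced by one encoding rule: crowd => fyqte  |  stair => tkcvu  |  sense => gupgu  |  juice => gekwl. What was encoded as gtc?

are

The output letters match the input read backwards, each shifted +2: crowd reversed is dworc. Two steps: reverse the string, then apply a Caesar shift of +2.
Reversing it on gtc: shift back: g−2=e, t−2=r, c−2=a → era; then reverse → are.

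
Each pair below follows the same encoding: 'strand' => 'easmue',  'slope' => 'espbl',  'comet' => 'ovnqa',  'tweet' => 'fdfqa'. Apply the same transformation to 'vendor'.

hlopvs

Shifts by position in strand: pos 0: s→e (+12), pos 1: t→a (+7), pos 2: r→s (+1), pos 3: a→m (+12), pos 4: n→u (+7), pos 5: d→e (+1) — repeating every 3. It's a Vigenère-style cipher with numeric key [12,7,1]: position i shifts by key[i mod 3].
Applying it to vendor: v+12=h, e+7=l, n+1=o, d+12=p, o+7=v, r+1=s.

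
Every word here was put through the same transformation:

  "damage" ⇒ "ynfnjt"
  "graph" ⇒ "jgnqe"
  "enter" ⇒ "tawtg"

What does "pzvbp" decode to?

kiosk

This is an affine cipher: with a=0,…,z=25, each position x becomes (21x+13) mod 26.
Reversing it on pzvbp: p(15)→5·(15−13)≡10=k; z(25)→5·(25−13)≡8=i; v(21)→5·(21−13)≡14=o; b(1)→5·(1−13)≡18=s; p(15)→5·(15−13)≡10=k (all mod 26).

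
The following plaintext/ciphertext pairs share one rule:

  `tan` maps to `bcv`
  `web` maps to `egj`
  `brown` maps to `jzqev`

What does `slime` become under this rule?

The rule splits by letter class: vowels +2, consonants +8.
On slime: s(cons)+8=a, l(cons)+8=t, i(vowel)+2=k, m(cons)+8=u, e(vowel)+2=g.

atkug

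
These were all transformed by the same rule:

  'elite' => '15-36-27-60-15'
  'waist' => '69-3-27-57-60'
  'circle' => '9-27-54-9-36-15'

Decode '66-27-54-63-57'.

e(#5)→15 and l(#12)→36: differences scale by 3, so n = 3·pos + 0. With a=1..z=26, the number is 3·pos.
Decoding 66-27-54-63-57: 66→(66−0)÷3=22=v, 27→(27−0)÷3=9=i, 54→(54−0)÷3=18=r, 63→(63−0)÷3=21=u, 57→(57−0)÷3=19=s.

virus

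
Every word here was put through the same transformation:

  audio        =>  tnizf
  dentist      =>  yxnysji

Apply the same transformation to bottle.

jqyytg

The output letters match the input read backwards, each shifted +5: audio reversed is oidua. The word is reversed, then every letter is shifted forward by 5.
For bottle: reverse → elttob; then shift: e+5=j, l+5=q, t+5=y, t+5=y, o+5=t, b+5=g.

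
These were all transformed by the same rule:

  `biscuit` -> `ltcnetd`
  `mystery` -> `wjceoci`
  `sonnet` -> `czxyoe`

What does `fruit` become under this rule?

Shifts by position in biscuit: pos 0: b→l (+10), pos 1: i→t (+11), pos 2: s→c (+10), pos 3: c→n (+11) — repeating every 2. A repeating key of period 2 is used — shifts +10, +11 over and over.
For fruit: f+10=p, r+11=c, u+10=e, i+11=t, t+10=d.

pcetd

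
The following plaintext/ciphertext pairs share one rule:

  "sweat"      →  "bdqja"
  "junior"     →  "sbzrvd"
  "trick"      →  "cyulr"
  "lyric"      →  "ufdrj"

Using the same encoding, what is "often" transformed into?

xmfnu

Shifts by position in sweat: pos 0: s→b (+9), pos 1: w→d (+7), pos 2: e→q (+12), pos 3: a→j (+9), pos 4: t→a (+7) — repeating every 3. A repeating key of period 3 is used — shifts +9, +7, +12 over and over.
Applying it to often: o+9=x, f+7=m, t+12=f, e+9=n, n+7=u.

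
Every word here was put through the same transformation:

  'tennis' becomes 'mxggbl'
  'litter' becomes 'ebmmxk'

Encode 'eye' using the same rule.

xrx

This is a Caesar cipher with shift 19.
On eye: e+19=x, y+19=r, e+19=x.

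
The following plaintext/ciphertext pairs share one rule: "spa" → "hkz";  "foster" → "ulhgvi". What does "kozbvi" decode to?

Each pair mirrors across the alphabet (s↔h, p↔k, a↔z): positions sum to 25. Letters are reflected about the middle of the alphabet (position → 25−position): Atbash.
Undoing it on kozbvi: k↔p, o↔l, z↔a, b↔y, v↔e, i↔r.

player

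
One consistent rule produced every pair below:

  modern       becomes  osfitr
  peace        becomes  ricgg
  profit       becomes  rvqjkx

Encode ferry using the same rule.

A repeating key of period 2 is used — shifts +2, +4 over and over.
On ferry: f+2=h, e+4=i, r+2=t, r+4=v, y+2=a.

hitva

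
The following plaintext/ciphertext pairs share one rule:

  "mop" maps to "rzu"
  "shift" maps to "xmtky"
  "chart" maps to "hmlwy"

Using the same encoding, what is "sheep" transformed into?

xmppu

Two shifts are in play — +11 for a/e/i/o/u, +5 for every other letter.
On sheep: s(cons)+5=x, h(cons)+5=m, e(vowel)+11=p, e(vowel)+11=p, p(cons)+5=u.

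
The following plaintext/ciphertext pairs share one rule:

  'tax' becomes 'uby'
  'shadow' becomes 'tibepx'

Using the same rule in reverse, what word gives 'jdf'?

This is a Caesar cipher with shift 1.
Undoing it on jdf: j−1=i, d−1=c, f−1=e.

ice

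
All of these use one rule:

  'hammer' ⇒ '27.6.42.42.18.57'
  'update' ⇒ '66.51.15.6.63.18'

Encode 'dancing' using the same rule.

h(#8)→27 and a(#1)→6: differences scale by 3, so n = 3·pos + 3. With a=1..z=26, the number is 3·pos + 3.
Applying it to dancing: d=4→15, a=1→6, n=14→45, c=3→12, i=9→30, n=14→45, g=7→24.

15.6.45.12.30.45.24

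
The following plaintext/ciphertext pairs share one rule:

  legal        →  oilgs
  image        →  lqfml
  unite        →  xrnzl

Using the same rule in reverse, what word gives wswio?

In legal: l→o is +3, e→i is +4, g→l is +5, a→g is +6 — the shift increases by 1 each position. Each letter shifts forward by (position + 3), i.e. 3, 4, 5, … — the shift grows by one for each successive letter.
Decoding wswio: w−3=t, s−4=o, w−5=r, i−6=c, o−7=h.

torch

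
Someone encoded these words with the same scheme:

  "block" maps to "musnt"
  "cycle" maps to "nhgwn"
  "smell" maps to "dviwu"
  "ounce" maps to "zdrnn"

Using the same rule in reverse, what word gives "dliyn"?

It's a Vigenère-style cipher with numeric key [11,9,4]: position i shifts by key[i mod 3].
Reversing it on dliyn: d−11=s, l−9=c, i−4=e, y−11=n, n−9=e.

scene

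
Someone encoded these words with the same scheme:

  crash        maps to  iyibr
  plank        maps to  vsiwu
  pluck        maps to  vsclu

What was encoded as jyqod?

drift

In crash: c→i is +6, r→y is +7, a→i is +8, s→b is +9 — the shift increases by 1 each position. The shift increases by 1 at each position, starting from +6: 6, 7, 8, ….
Reversing it on jyqod: j−6=d, y−7=r, q−8=i, o−9=f, d−10=t.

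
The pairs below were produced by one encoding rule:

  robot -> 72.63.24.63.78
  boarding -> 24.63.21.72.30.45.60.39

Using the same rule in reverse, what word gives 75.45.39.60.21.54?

r(#18)→72 and o(#15)→63: differences scale by 3, so n = 3·pos + 18. With a=1..z=26, the number is 3·pos + 18.
Undoing it on 75.45.39.60.21.54: 75→(75−18)÷3=19=s, 45→(45−18)÷3=9=i, 39→(39−18)÷3=7=g, 60→(60−18)÷3=14=n, 21→(21−18)÷3=1=a, 54→(54−18)÷3=12=l.

signal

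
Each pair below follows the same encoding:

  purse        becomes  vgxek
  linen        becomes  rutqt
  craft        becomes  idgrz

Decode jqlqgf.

defeat

Shifts by position in purse: pos 0: p→v (+6), pos 1: u→g (+12), pos 2: r→x (+6), pos 3: s→e (+12) — repeating every 2. A repeating key of period 2 is used — shifts +6, +12 over and over.
Decoding jqlqgf: j−6=d, q−12=e, l−6=f, q−12=e, g−6=a, f−12=t.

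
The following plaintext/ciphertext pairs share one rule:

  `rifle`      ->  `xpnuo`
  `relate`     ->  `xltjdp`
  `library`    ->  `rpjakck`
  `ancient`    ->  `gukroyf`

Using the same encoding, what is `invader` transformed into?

oudjnpd

In rifle: r→x is +6, i→p is +7, f→n is +8, l→u is +9 — the shift increases by 1 each position. Each letter shifts forward by (position + 6), i.e. 6, 7, 8, … — the shift grows by one for each successive letter.
For invader: i+6=o, n+7=u, v+8=d, a+9=j, d+10=n, e+11=p, r+12=d.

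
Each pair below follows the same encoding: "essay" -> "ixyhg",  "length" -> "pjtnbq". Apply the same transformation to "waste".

In essay: e→i is +4, s→x is +5, s→y is +6, a→h is +7 — the shift increases by 1 each position. Each letter shifts forward by (position + 4), i.e. 4, 5, 6, … — the shift grows by one for each successive letter.
For waste: w+4=a, a+5=f, s+6=y, t+7=a, e+8=m.

afyam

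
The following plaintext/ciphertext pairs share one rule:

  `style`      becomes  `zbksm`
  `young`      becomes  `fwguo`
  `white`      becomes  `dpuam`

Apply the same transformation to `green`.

nzqlv

Shifts by position in style: pos 0: s→z (+7), pos 1: t→b (+8), pos 2: y→k (+12), pos 3: l→s (+7), pos 4: e→m (+8) — repeating every 3. The shifts repeat in a cycle of length 3: positions 0,1,… shift by +7, +8, +12, then the pattern repeats.
Applying it to green: g+7=n, r+8=z, e+12=q, e+7=l, n+8=v.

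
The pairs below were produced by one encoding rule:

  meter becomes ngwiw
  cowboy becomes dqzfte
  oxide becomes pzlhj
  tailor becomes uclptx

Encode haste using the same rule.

In meter: m→n is +1, e→g is +2, t→w is +3, e→i is +4 — the shift increases by 1 each position. Each letter shifts forward by (position + 1), i.e. 1, 2, 3, … — the shift grows by one for each successive letter.
On haste: h+1=i, a+2=c, s+3=v, t+4=x, e+5=j.

icvxj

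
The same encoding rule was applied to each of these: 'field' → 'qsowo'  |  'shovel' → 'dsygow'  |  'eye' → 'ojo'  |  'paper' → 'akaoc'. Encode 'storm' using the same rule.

The rule splits by letter class: vowels +10, consonants +11.
For storm: s(cons)+11=d, t(cons)+11=e, o(vowel)+10=y, r(cons)+11=c, m(cons)+11=x.

deycx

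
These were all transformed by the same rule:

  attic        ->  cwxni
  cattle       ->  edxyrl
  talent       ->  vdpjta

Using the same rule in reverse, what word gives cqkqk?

Each letter shifts forward by (position + 2), i.e. 2, 3, 4, … — the shift grows by one for each successive letter.
Undoing it on cqkqk: c−2=a, q−3=n, k−4=g, q−5=l, k−6=e.

angle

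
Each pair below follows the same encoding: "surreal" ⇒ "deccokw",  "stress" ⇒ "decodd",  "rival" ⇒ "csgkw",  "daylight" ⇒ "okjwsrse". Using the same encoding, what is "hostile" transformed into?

sydeswo

The shift depends on letter class: consonant s→d is +11, but vowel u→e is +10. Vowels shift forward by 10 and consonants shift forward by 11.
Applying it to hostile: h(cons)+11=s, o(vowel)+10=y, s(cons)+11=d, t(cons)+11=e, i(vowel)+10=s, l(cons)+11=w, e(vowel)+10=o.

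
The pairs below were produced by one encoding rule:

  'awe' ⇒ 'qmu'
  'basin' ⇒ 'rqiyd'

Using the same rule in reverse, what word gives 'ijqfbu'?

Every letter moves 16 places later in the alphabet, wrapping around z→a.
Reversing it on ijqfbu: i−16=s, j−16=t, q−16=a, f−16=p, b−16=l, u−16=e.

staple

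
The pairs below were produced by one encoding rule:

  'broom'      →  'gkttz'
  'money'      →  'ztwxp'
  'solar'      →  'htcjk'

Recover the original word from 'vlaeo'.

width

b(1)→g(6) and r(17)→k(10) fit y≡23x+9 (mod 26); the inverse of 23 mod 26 is 17. Treating letters as 0–25, the rule is x ↦ 23x + 9 (mod 26).
Reversing it on vlaeo: v(21)→17·(21−9)≡22=w; l(11)→17·(11−9)≡8=i; a(0)→17·(0−9)≡3=d; e(4)→17·(4−9)≡19=t; o(14)→17·(14−9)≡7=h (all mod 26).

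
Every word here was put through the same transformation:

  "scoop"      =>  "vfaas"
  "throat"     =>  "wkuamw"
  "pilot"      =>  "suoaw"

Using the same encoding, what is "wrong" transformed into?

The shift depends on letter class: consonant s→v is +3, but vowel o→a is +12. The rule splits by letter class: vowels +12, consonants +3.
For wrong: w(cons)+3=z, r(cons)+3=u, o(vowel)+12=a, n(cons)+3=q, g(cons)+3=j.

zuaqj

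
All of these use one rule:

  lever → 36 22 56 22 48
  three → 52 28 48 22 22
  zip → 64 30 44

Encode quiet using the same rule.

l(#12)→36 and e(#5)→22: differences scale by 2, so n = 2·pos + 12. With a=1..z=26, the number is 2·pos + 12.
On quiet: q=17→46, u=21→54, i=9→30, e=5→22, t=20→52.

46 54 30 22 52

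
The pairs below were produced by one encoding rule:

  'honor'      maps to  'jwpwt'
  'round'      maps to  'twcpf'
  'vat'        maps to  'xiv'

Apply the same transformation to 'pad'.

rif

The shift depends on letter class: consonant h→j is +2, but vowel o→w is +8. The rule splits by letter class: vowels +8, consonants +2.
For pad: p(cons)+2=r, a(vowel)+8=i, d(cons)+2=f.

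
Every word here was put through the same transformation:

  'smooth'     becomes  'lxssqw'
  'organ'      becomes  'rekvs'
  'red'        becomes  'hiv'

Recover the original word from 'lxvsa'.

worth

The output letters match the input read backwards, each shifted +4: smooth reversed is htooms. Read the word backwards and shift each letter +4.
Undoing it on lxvsa: shift back: l−4=h, x−4=t, v−4=r, s−4=o, a−4=w → htrow; then reverse → worth.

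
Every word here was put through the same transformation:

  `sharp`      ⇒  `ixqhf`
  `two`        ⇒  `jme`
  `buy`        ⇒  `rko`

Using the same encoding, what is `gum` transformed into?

Compare letters: s→i is +16, h→x is +16, a→q is +16 — a constant shift. Every letter moves 16 places later in the alphabet, wrapping around z→a.
For gum: g+16=w, u+16=k, m+16=c.

wkc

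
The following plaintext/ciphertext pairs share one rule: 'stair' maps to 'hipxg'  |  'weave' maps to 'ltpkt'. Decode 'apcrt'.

Each letter is shifted forward by 15 in the alphabet (a Caesar shift of +15).
Decoding apcrt: a−15=l, p−15=a, c−15=n, r−15=c, t−15=e.

lance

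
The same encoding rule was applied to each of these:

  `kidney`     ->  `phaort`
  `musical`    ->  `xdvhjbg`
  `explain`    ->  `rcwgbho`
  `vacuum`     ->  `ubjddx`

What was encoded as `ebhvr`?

This is an affine cipher: with a=0,…,z=25, each position x becomes (17x+1) mod 26.
Undoing it on ebhvr: e(4)→23·(4−1)≡17=r; b(1)→23·(1−1)≡0=a; h(7)→23·(7−1)≡8=i; v(21)→23·(21−1)≡18=s; r(17)→23·(17−1)≡4=e (all mod 26).

raise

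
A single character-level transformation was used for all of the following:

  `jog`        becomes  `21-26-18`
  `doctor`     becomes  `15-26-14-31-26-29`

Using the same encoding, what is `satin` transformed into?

The number is (letter's place in the alphabet, a=1) + 11.
For satin: s=19→30, a=1→12, t=20→31, i=9→20, n=14→25.

30-12-31-20-25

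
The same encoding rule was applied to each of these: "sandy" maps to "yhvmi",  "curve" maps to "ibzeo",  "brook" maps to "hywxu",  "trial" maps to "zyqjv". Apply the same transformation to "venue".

Letter i (0-indexed) is shifted by i+6, so successive shifts are 6, 7, 8, ….
Applying it to venue: v+6=b, e+7=l, n+8=v, u+9=d, e+10=o.

blvdo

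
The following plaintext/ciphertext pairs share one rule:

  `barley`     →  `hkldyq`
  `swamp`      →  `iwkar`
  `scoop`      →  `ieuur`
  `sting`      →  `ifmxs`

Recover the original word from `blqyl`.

dryer

b(1)→h(7) and a(0)→k(10) fit y≡23x+10 (mod 26); the inverse of 23 mod 26 is 17. This is an affine cipher: with a=0,…,z=25, each position x becomes (23x+10) mod 26.
Reversing it on blqyl: b(1)→17·(1−10)≡3=d; l(11)→17·(11−10)≡17=r; q(16)→17·(16−10)≡24=y; y(24)→17·(24−10)≡4=e; l(11)→17·(11−10)≡17=r (all mod 26).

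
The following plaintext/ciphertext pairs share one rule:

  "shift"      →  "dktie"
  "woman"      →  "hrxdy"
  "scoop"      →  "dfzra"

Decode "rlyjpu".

Shifts by position in shift: pos 0: s→d (+11), pos 1: h→k (+3), pos 2: i→t (+11), pos 3: f→i (+3) — repeating every 2. The shifts repeat in a cycle of length 2: positions 0,1,… shift by +11, +3, then the pattern repeats.
Undoing it on rlyjpu: r−11=g, l−3=i, y−11=n, j−3=g, p−11=e, u−3=r.

ginger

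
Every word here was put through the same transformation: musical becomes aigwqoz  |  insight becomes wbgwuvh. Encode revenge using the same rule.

Compare letters: m→a is +14, u→i is +14, s→g is +14 — a constant shift. Every letter moves 14 places later in the alphabet, wrapping around z→a.
On revenge: r+14=f, e+14=s, v+14=j, e+14=s, n+14=b, g+14=u, e+14=s.

fsjsbus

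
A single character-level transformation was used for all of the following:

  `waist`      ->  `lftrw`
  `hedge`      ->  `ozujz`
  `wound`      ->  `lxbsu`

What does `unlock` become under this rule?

bsixpd

w(22)→l(11) and a(0)→f(5) fit y≡5x+5 (mod 26); the inverse of 5 mod 26 is 21. Treating letters as 0–25, the rule is x ↦ 5x + 5 (mod 26).
On unlock: u(20)→5·20+5≡1=b; n(13)→5·13+5≡18=s; l(11)→5·11+5≡8=i; o(14)→5·14+5≡23=x; c(2)→5·2+5≡15=p; k(10)→5·10+5≡3=d (all mod 26).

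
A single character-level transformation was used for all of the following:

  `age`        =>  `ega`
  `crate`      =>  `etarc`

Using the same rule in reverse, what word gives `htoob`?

booth

The output letters match the input read backwards: age reversed is ega. It's just the letters in reverse order.
Undoing it on htoob: then reverse → booth.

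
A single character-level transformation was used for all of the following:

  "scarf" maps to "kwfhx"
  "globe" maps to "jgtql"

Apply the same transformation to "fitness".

xxjsynk

The output letters match the input read backwards, each shifted +5: scarf reversed is fracs. Read the word backwards and shift each letter +5.
Applying it to fitness: reverse → ssentif; then shift: s+5=x, s+5=x, e+5=j, n+5=s, t+5=y, i+5=n, f+5=k.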